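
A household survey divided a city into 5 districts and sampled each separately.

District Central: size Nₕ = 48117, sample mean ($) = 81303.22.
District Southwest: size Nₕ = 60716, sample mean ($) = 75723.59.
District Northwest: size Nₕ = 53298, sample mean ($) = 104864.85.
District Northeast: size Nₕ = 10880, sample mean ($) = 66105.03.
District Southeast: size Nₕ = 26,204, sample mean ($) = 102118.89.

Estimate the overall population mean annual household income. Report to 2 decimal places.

87814.34

N = 48117 + 60716 + 53298 + 10880 + 26204 = 199215.
Overall mean = Σ (Nₕ/N)·x̄ₕ — weight by population share, not a simple average.
Σ Nₕx̄ₕ = 48117·81303.22 + 60716·75723.59 + 53298·104864.85 + 10880·66105.03 + 26204·102118.89 = 3912067036.74 + 4597633490.44 + 5589086775.3 + 719222726.4 + 2675923393.56 = 17493933422.44.
Divide by N: 17493933422.44 / 199215 = 87814.3384... → 87814.34.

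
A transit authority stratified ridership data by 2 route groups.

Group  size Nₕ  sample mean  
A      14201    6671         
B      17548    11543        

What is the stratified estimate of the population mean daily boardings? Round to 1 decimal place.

9363.8

N = 31749; weights Wₕ = Nₕ/N = (0.4473, 0.5527).
x̄_st = Σ Wₕ·x̄ₕ = 0.4473·6671 + 0.5527·11543 ≈ 9363.805...
→ 9363.8.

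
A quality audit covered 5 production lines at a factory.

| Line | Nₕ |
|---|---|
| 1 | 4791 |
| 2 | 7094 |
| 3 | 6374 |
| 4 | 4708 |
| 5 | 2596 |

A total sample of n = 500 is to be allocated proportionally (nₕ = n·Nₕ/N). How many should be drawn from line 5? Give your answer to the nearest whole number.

51

N = 4791 + 7094 + 6374 + 4708 + 2596 = 25563.
n_5 = 500·2596/25563 = 50.777... → 51.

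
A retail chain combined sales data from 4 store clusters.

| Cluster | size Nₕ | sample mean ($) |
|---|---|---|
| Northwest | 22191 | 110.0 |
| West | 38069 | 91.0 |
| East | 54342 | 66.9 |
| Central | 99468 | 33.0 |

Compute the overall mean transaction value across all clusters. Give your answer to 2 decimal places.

N = 22191 + 38069 + 54342 + 99468 = 214070.
Overall mean = Σ (Nₕ/N)·x̄ₕ — weight by population share, not a simple average.
Σ Nₕx̄ₕ = 22191·110.0 + 38069·91.0 + 54342·66.9 + 99468·33.0 = 2441010 + 3464279 + 3635479.8 + 3282444 = 12823212.8.
Divide by N: 12823212.8 / 214070 = 59.9020... → 59.90.

59.90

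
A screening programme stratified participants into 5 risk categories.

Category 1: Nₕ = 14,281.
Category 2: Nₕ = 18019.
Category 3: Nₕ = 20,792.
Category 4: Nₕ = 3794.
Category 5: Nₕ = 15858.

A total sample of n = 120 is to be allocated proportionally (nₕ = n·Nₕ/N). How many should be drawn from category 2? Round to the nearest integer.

30

N = 14281 + 18019 + 20792 + 3794 + 15858 = 72744.
n_2 = 120·18019/72744 = 29.725... → 30.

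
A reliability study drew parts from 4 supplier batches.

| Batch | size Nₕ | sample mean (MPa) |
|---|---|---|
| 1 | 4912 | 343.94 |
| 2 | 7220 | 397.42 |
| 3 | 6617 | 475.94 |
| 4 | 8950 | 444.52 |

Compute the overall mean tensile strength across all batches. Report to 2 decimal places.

421.91

N = 27699; weights Wₕ = Nₕ/N = (0.1773, 0.2607, 0.2389, 0.3231).
x̄_st = Σ Wₕ·x̄ₕ = 0.1773·343.94 + 0.2607·397.42 + 0.2389·475.94 + 0.3231·444.52 ≈ 421.9125...
→ 421.91.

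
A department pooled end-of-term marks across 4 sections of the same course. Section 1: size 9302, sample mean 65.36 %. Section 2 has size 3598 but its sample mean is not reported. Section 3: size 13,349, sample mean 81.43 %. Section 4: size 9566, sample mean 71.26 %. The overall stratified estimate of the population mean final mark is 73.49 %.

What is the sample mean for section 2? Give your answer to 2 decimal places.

70.98

Σ Nₕx̄ₕ = N·μ, so 3598·x̄_2 = 35815·73.49 − (9302·65.36 + 13349·81.43 + 9566·71.26).
= 2632044.35 − 2376660.95 = 255383.4.
x̄_2 = 255383.4 / 3598 = 70.9793... → 70.98.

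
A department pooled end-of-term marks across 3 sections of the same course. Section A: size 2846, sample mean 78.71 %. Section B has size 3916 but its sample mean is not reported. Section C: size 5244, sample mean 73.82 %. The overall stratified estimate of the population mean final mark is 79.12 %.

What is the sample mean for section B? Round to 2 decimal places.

N = 2846 + 3916 + 5244 = 12006.
Overall total = μ·N = 79.12·12006 = 949914.72.
Subtract the known strata: 2846·78.71 + 5244·73.82 = 611120.74.
Remaining total for section B: 949914.72 − 611120.74 = 338793.98.
Divide by its size: 338793.98 / 3916 = 86.5153... → 86.52.

86.52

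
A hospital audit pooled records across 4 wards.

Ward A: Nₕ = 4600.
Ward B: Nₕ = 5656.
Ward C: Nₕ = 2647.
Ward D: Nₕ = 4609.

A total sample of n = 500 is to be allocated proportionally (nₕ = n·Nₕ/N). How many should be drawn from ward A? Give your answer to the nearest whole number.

131

Share of ward A = 4600/17512 = 0.26268.
Allocate 500 × 0.26268 = 131.339... → 131.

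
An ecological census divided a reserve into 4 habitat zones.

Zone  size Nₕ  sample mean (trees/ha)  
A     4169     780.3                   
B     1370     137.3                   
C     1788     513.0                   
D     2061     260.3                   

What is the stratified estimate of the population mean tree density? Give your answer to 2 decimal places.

521.40

x̄_st = (Σ Nₕx̄ₕ) / (Σ Nₕ) = (4169·780.3 + 1370·137.3 + 1788·513.0 + 2061·260.3) / 9388
= 4894894 / 9388 = 521.3990... → 521.40.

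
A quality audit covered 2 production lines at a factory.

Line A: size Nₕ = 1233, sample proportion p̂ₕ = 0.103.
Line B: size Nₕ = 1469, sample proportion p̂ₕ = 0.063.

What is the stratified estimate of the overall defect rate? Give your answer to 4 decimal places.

0.0813

Wₕ = Nₕ/N with N = 2702: 0.4563, 0.5437.
p̂_st = 0.4563·0.103 + 0.5437·0.063 ≈ 0.081253... → 0.0813.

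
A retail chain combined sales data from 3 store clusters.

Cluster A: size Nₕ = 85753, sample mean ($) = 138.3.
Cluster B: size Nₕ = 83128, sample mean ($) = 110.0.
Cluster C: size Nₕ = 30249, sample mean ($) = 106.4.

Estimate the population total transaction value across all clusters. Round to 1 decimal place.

24222213.5

A: 85753·138.3 = 11859639.9
B: 83128·110.0 = 9144080
C: 30249·106.4 = 3218493.6
τ̂ = Σ Nₕx̄ₕ = 24222213.5.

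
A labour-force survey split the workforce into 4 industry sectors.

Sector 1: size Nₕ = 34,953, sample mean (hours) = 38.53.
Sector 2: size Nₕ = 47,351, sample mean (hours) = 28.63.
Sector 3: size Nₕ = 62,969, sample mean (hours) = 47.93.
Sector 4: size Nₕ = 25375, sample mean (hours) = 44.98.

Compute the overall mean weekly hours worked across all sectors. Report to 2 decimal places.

40.21

N = 170648; weights Wₕ = Nₕ/N = (0.2048, 0.2775, 0.3690, 0.1487).
x̄_st = Σ Wₕ·x̄ₕ = 0.2048·38.53 + 0.2775·28.63 + 0.3690·47.93 + 0.1487·44.98 ≈ 40.2107...
→ 40.21.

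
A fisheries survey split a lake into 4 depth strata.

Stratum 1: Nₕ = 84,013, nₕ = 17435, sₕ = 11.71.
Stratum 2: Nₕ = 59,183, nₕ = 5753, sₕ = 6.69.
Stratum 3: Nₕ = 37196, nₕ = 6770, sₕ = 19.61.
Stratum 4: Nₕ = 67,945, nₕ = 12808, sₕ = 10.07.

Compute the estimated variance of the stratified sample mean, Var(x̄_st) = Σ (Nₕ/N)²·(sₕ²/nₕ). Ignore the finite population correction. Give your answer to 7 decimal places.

N = 248337; Wₕ = Nₕ/N.
stratum 1: (84013/248337)²·11.71²/17435 = 0.0009001232
stratum 2: (59183/248337)²·6.69²/5753 = 0.0004418440
stratum 3: (37196/248337)²·19.61²/6770 = 0.0012743131
stratum 4: (67945/248337)²·10.07²/12808 = 0.0005926657
Sum = 0.0032089459 → 0.0032089.

0.0032089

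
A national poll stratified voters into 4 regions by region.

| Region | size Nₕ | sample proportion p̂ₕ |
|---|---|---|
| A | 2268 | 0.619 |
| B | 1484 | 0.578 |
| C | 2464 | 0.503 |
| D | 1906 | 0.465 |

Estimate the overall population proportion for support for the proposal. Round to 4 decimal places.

Wₕ = Nₕ/N with N = 8122: 0.2792, 0.1827, 0.3034, 0.2347.
p̂_st = 0.2792·0.619 + 0.1827·0.578 + 0.3034·0.503 + 0.2347·0.465 ≈ 0.540178... → 0.5402.

0.5402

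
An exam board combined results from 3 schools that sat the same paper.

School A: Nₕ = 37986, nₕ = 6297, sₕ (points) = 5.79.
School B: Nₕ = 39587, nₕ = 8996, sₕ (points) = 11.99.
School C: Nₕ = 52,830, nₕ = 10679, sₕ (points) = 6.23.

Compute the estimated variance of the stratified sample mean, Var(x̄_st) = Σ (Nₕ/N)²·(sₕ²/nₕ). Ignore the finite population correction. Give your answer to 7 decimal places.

0.0025210

N = 130403; Wₕ = Nₕ/N.
school A: (37986/130403)²·5.79²/6297 = 0.0004517471
school B: (39587/130403)²·11.99²/8996 = 0.0014727158
school C: (52830/130403)²·6.23²/10679 = 0.0005965290
Sum = 0.0025209919 → 0.0025210.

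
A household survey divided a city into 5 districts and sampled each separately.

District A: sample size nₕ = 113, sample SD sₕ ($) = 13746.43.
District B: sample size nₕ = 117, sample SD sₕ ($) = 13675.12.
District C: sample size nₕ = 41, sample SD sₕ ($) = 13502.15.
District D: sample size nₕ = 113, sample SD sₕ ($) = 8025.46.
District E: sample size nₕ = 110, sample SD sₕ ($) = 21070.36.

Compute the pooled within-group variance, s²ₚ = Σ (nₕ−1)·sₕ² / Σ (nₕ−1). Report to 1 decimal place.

216267292.1

Degrees of freedom: 112 + 116 + 40 + 112 + 109 = 489.
Σ(nₕ−1)sₕ² = 112·188964337.7449 + 116·187008907.0144 + 40·182308054.6225 + 112·64408008.2116 + 109·443960070.5296 = 105754705833.4248.
s²ₚ = 105754705833.4248 / 489 = 216267292.093... → 216267292.1.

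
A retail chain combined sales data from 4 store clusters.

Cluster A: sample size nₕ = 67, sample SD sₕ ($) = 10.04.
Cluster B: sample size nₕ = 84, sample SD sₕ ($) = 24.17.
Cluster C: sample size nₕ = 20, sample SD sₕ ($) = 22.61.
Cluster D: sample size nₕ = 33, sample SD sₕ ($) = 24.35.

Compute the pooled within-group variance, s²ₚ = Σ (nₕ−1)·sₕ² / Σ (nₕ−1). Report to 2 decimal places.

419.14

A: (67−1)·10.04² = 66·100.8016 = 6652.9056
B: (84−1)·24.17² = 83·584.1889 = 48487.6787
C: (20−1)·22.61² = 19·511.2121 = 9713.0299
D: (33−1)·24.35² = 32·592.9225 = 18973.52
Numerator = 83827.1342; denominator = Σ(nₕ−1) = 200.
s²ₚ = 83827.1342/200 = 419.1357... → 419.14.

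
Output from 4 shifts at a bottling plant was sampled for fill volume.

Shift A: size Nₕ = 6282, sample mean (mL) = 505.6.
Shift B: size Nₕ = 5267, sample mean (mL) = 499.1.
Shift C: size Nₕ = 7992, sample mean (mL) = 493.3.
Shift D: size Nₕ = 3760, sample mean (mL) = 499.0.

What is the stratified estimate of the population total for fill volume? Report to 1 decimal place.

11623632.5

Estimate total by summing Nₕ·x̄ₕ over strata.
6282·505.6 + 5267·499.1 + 7992·493.3 + 3760·499.0 = 3176179.2 + 2628759.7 + 3942453.6 + 1876240 = 11623632.5.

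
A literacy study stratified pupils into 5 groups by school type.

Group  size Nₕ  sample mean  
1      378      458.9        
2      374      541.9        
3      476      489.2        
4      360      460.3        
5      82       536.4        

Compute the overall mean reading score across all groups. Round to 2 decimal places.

N = 378 + 374 + 476 + 360 + 82 = 1670.
Weight each subgroup mean by Nₕ/N and sum.
Σ Nₕx̄ₕ = 378·458.9 + 374·541.9 + 476·489.2 + 360·460.3 + 82·536.4 = 173464.2 + 202670.6 + 232859.2 + 165708 + 43984.8 = 818686.8.
Divide by N: 818686.8 / 1670 = 490.2316... → 490.23.

490.23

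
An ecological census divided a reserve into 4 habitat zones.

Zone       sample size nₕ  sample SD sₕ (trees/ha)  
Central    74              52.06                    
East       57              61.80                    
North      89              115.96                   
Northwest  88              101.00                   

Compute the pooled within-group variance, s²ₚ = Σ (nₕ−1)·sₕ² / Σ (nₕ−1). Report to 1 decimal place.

8166.2

Central: (74−1)·52.06² = 73·2710.2436 = 197847.7828
East: (57−1)·61.80² = 56·3819.24 = 213877.44
North: (89−1)·115.96² = 88·13446.7216 = 1183311.5008
Northwest: (88−1)·101.00² = 87·10201 = 887487
Numerator = 2482523.7236; denominator = Σ(nₕ−1) = 304.
s²ₚ = 2482523.7236/304 = 8166.196... → 8166.2.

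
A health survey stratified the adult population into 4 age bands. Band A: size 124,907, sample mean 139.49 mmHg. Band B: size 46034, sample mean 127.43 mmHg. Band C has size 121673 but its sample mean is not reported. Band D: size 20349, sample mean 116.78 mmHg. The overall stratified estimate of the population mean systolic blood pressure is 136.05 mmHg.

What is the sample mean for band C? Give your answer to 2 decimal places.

Σ Nₕx̄ₕ = N·μ, so 121673·x̄_C = 312963·136.05 − (124907·139.49 + 46034·127.43 + 20349·116.78).
= 42578616.15 − 25665746.27 = 16912869.88.
x̄_C = 16912869.88 / 121673 = 139.0027... → 139.00.

139.00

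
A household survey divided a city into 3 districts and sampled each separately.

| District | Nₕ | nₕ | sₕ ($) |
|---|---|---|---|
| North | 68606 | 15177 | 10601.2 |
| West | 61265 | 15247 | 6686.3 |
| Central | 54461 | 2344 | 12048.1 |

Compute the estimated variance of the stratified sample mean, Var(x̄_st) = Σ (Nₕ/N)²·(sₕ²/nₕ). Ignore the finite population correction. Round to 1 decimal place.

6755.3

N = 184332; Wₕ = Nₕ/N.
district North: (68606/184332)²·10601.2²/15177 = 1025.7626
district West: (61265/184332)²·6686.3²/15247 = 323.8998
district Central: (54461/184332)²·12048.1²/2344 = 5405.6668
Sum = 6755.3292 → 6755.3.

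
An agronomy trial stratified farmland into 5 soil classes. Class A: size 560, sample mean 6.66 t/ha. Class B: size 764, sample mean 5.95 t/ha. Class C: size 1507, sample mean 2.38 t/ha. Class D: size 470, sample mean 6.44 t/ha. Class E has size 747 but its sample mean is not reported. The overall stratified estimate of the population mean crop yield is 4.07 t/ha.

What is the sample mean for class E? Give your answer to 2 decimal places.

N = 560 + 764 + 1507 + 470 + 747 = 4048.
Overall total = μ·N = 4.07·4048 = 16475.36.
Subtract the known strata: 560·6.66 + 764·5.95 + 1507·2.38 + 470·6.44 = 14888.86.
Remaining total for class E: 16475.36 − 14888.86 = 1586.5.
Divide by its size: 1586.5 / 747 = 2.1238... → 2.12.

2.12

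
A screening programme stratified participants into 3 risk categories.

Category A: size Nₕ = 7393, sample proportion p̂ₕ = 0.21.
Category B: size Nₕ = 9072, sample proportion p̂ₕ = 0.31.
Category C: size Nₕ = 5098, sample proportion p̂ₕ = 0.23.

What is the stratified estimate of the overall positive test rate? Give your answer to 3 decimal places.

N = 7393 + 9072 + 5098 = 21563.
Overall proportion = Σ (Nₕ/N)·p̂ₕ.
Σ Nₕp̂ₕ = 1552.53 + 2812.32 + 1172.54 = 5537.39.
5537.39 / 21563 = 0.25680... → 0.257.

0.257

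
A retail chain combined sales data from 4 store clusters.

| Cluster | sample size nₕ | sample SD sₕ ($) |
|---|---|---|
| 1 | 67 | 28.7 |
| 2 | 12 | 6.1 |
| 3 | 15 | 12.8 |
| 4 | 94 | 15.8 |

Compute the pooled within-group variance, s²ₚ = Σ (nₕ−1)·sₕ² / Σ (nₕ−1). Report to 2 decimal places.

Degrees of freedom: 66 + 11 + 14 + 93 = 184.
Σ(nₕ−1)sₕ² = 66·823.69 + 11·37.21 + 14·163.84 + 93·249.64 = 80283.13.
s²ₚ = 80283.13 / 184 = 436.3214... → 436.32.

436.32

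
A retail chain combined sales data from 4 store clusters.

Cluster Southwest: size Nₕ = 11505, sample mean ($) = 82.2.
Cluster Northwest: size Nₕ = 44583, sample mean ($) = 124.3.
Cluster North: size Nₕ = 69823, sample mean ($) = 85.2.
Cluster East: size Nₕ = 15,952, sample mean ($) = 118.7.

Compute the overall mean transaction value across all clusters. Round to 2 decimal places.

101.01

x̄_st = (Σ Nₕx̄ₕ) / (Σ Nₕ) = (11505·82.2 + 44583·124.3 + 69823·85.2 + 15952·118.7) / 141863
= 14329799.9 / 141863 = 101.0115... → 101.01.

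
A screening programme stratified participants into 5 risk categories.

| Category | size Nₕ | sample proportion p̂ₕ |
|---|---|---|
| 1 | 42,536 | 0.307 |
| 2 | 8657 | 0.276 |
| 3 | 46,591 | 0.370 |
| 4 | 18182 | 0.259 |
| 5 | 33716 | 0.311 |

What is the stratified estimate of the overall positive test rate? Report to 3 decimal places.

0.320

Wₕ = Nₕ/N with N = 149682: 0.2842, 0.0578, 0.3113, 0.1215, 0.2253.
p̂_st = 0.2842·0.307 + 0.0578·0.276 + 0.3113·0.370 + 0.1215·0.259 + 0.2253·0.311 ≈ 0.31989... → 0.320.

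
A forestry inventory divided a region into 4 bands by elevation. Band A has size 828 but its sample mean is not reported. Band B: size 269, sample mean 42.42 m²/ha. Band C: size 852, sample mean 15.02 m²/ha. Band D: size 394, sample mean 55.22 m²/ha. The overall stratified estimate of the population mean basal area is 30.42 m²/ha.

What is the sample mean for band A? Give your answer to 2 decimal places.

30.57

N = 828 + 269 + 852 + 394 = 2343.
Overall total = μ·N = 30.42·2343 = 71274.06.
Subtract the known strata: 269·42.42 + 852·15.02 + 394·55.22 = 45964.7.
Remaining total for band A: 71274.06 − 45964.7 = 25309.36.
Divide by its size: 25309.36 / 828 = 30.5669... → 30.57.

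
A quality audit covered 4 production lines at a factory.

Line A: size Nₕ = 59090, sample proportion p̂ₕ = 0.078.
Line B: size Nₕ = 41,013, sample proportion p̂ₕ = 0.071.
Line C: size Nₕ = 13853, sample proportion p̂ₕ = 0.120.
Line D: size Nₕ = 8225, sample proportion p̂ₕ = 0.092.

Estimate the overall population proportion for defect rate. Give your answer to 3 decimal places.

N = 59090 + 41013 + 13853 + 8225 = 122181.
Overall proportion = Σ (Nₕ/N)·p̂ₕ.
Σ Nₕp̂ₕ = 4609.02 + 2911.923 + 1662.36 + 756.7 = 9940.003.
9940.003 / 122181 = 0.08135... → 0.081.

0.081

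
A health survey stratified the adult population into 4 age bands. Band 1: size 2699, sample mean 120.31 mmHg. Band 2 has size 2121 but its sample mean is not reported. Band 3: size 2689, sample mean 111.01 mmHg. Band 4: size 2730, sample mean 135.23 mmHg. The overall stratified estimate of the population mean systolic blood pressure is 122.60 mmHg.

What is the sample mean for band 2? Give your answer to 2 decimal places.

N = 2699 + 2121 + 2689 + 2730 = 10239.
Overall total = μ·N = 122.60·10239 = 1255301.4.
Subtract the known strata: 2699·120.31 + 2689·111.01 + 2730·135.23 = 992400.48.
Remaining total for band 2: 1255301.4 − 992400.48 = 262900.92.
Divide by its size: 262900.92 / 2121 = 123.9514... → 123.95.

123.95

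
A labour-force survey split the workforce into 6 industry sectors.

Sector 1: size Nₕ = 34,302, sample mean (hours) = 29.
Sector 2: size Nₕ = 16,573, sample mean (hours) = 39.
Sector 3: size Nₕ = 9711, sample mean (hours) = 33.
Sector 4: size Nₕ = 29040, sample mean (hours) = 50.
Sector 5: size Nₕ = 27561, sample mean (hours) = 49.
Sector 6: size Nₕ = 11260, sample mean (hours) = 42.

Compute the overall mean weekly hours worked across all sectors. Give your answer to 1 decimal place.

40.8

x̄_st = (Σ Nₕx̄ₕ) / (Σ Nₕ) = (34302·29 + 16573·39 + 9711·33 + 29040·50 + 27561·49 + 11260·42) / 128447
= 5236977 / 128447 = 40.772... → 40.8.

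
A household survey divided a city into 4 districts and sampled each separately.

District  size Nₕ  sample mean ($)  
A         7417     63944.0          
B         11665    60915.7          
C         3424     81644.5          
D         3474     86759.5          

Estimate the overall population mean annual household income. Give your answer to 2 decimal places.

67967.96

x̄_st = (Σ Nₕx̄ₕ) / (Σ Nₕ) = (7417·63944.0 + 11665·60915.7 + 3424·81644.5 + 3474·86759.5) / 25980
= 1765807559.5 / 25980 = 67967.9584... → 67967.96.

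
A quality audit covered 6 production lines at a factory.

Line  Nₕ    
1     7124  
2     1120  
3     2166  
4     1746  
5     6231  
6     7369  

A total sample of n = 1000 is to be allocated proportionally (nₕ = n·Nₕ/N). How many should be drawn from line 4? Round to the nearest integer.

Share of line 4 = 1746/25756 = 0.06779.
Allocate 1000 × 0.06779 = 67.790... → 68.

68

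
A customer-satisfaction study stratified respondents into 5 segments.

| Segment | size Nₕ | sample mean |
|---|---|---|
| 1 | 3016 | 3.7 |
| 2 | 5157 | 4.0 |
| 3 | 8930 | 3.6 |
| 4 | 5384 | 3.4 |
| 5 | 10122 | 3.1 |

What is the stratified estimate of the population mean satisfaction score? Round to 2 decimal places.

3.48

N = 32609; weights Wₕ = Nₕ/N = (0.0925, 0.1581, 0.2739, 0.1651, 0.3104).
x̄_st = Σ Wₕ·x̄ₕ = 0.0925·3.7 + 0.1581·4.0 + 0.2739·3.6 + 0.1651·3.4 + 0.3104·3.1 ≈ 3.4843...
→ 3.48.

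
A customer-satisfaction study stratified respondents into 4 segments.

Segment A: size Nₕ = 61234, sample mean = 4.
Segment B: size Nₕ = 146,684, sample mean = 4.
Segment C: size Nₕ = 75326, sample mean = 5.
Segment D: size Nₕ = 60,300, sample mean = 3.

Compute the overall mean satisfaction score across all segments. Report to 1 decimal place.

N = 343544; weights Wₕ = Nₕ/N = (0.1782, 0.4270, 0.2193, 0.1755).
x̄_st = Σ Wₕ·x̄ₕ = 0.1782·4 + 0.4270·4 + 0.2193·5 + 0.1755·3 ≈ 4.044...
→ 4.0.

4.0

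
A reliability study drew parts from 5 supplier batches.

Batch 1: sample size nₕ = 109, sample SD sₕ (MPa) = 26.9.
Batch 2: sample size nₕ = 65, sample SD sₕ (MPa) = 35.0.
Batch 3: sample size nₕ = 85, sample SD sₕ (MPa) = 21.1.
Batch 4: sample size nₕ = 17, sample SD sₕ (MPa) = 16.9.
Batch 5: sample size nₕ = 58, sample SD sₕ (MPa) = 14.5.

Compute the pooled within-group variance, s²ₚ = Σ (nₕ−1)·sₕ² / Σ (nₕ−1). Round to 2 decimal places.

639.82

Degrees of freedom: 108 + 64 + 84 + 16 + 57 = 329.
Σ(nₕ−1)sₕ² = 108·723.61 + 64·1225 + 84·445.21 + 16·285.61 + 57·210.25 = 210501.53.
s²ₚ = 210501.53 / 329 = 639.8223... → 639.82.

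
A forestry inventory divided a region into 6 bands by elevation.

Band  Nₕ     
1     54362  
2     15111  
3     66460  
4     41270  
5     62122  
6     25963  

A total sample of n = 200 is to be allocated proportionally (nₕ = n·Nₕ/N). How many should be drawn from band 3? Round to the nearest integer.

50

N = 54362 + 15111 + 66460 + 41270 + 62122 + 25963 = 265288.
n_3 = 200·66460/265288 = 50.104... → 50.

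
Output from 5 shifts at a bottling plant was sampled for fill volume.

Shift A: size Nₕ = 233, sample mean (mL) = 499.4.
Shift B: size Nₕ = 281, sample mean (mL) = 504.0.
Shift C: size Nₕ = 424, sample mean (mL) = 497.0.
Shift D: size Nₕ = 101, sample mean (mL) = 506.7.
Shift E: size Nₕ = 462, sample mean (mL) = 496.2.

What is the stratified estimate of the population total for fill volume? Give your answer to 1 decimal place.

749133.3

A: 233·499.4 = 116360.2
B: 281·504.0 = 141624
C: 424·497.0 = 210728
D: 101·506.7 = 51176.7
E: 462·496.2 = 229244.4
τ̂ = Σ Nₕx̄ₕ = 749133.3.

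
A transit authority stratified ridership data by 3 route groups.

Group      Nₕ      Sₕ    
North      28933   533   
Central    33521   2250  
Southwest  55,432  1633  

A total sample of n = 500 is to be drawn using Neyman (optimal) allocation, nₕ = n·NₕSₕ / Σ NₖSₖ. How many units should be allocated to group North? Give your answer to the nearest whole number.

North: NₕSₕ = 28933·533 = 15421289
Central: NₕSₕ = 33521·2250 = 75422250
Southwest: NₕSₕ = 55432·1633 = 90520456
Σ NₕSₕ = 181363995.
n_North = 500·15421289/181363995 = 42.515... → 43.

43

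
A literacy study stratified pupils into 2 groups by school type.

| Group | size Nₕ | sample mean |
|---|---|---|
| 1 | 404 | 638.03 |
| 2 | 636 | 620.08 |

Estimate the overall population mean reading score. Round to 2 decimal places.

N = 1040; weights Wₕ = Nₕ/N = (0.3885, 0.6115).
x̄_st = Σ Wₕ·x̄ₕ = 0.3885·638.03 + 0.6115·620.08 ≈ 627.0529...
→ 627.05.

627.05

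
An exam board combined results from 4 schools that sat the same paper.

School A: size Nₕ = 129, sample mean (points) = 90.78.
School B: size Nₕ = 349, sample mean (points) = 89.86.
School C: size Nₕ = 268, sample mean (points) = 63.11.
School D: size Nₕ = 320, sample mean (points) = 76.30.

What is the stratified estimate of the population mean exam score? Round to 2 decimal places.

N = 1066; weights Wₕ = Nₕ/N = (0.1210, 0.3274, 0.2514, 0.3002).
x̄_st = Σ Wₕ·x̄ₕ = 0.1210·90.78 + 0.3274·89.86 + 0.2514·63.11 + 0.3002·76.30 ≈ 79.1756...
→ 79.18.

79.18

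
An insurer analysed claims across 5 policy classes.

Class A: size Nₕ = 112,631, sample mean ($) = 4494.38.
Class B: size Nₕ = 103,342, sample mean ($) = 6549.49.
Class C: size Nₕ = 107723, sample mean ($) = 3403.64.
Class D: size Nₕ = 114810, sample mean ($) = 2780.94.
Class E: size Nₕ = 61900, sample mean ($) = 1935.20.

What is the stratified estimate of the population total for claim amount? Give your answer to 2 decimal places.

1988762822.48

Population total = Σ Nₕ·x̄ₕ (each stratum's size times its mean).
112631·4494.38 + 103342·6549.49 + 107723·3403.64 + 114810·2780.94 + 61900·1935.20 = 506206513.78 + 676837395.58 + 366650311.72 + 319279721.4 + 119788880 = 1988762822.48.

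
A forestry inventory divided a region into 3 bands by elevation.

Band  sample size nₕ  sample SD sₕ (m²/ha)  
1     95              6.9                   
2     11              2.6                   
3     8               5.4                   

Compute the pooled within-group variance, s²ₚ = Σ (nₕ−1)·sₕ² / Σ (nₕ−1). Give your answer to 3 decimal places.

42.766

Degrees of freedom: 94 + 10 + 7 = 111.
Σ(nₕ−1)sₕ² = 94·47.61 + 10·6.76 + 7·29.16 = 4747.06.
s²ₚ = 4747.06 / 111 = 42.76631... → 42.766.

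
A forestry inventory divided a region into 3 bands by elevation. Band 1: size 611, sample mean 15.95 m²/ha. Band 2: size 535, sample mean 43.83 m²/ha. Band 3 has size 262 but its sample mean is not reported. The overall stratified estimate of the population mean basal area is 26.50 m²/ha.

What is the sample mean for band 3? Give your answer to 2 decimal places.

Σ Nₕx̄ₕ = N·μ, so 262·x̄_3 = 1408·26.50 − (611·15.95 + 535·43.83).
= 37312 − 33194.5 = 4117.5.
x̄_3 = 4117.5 / 262 = 15.7156... → 15.72.

15.72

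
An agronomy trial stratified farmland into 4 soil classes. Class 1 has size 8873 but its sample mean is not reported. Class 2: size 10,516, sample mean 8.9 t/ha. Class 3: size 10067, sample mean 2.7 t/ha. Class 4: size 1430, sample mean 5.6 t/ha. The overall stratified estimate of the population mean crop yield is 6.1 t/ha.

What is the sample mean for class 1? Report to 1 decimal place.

N = 8873 + 10516 + 10067 + 1430 = 30886.
Overall total = μ·N = 6.1·30886 = 188404.6.
Subtract the known strata: 10516·8.9 + 10067·2.7 + 1430·5.6 = 128781.3.
Remaining total for class 1: 188404.6 − 128781.3 = 59623.3.
Divide by its size: 59623.3 / 8873 = 6.720... → 6.7.

6.7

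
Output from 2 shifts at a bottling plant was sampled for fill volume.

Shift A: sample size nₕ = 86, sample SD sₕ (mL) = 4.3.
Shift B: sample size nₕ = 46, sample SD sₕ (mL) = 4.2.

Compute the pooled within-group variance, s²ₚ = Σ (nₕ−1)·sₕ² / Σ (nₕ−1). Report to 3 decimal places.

Degrees of freedom: 85 + 45 = 130.
Σ(nₕ−1)sₕ² = 85·18.49 + 45·17.64 = 2365.45.
s²ₚ = 2365.45 / 130 = 18.19577... → 18.196.

18.196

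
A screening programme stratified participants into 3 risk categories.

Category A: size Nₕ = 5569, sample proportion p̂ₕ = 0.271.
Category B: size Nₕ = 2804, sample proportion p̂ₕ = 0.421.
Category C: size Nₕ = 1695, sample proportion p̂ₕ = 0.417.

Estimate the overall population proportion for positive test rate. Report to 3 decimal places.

0.337

N = 5569 + 2804 + 1695 = 10068.
Overall proportion = Σ (Nₕ/N)·p̂ₕ.
Σ Nₕp̂ₕ = 1509.199 + 1180.484 + 706.815 = 3396.498.
3396.498 / 10068 = 0.33736... → 0.337.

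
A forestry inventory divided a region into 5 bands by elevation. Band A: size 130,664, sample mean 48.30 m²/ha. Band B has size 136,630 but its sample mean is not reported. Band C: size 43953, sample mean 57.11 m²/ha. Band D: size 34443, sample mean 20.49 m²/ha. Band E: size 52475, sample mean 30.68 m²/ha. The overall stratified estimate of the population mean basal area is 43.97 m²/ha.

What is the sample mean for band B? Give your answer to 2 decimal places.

46.63

Σ Nₕx̄ₕ = N·μ, so 136630·x̄_B = 398165·43.97 − (130664·48.30 + 43953·57.11 + 34443·20.49 + 52475·30.68).
= 17507315.05 − 11136897.1 = 6370417.95.
x̄_B = 6370417.95 / 136630 = 46.6253... → 46.63.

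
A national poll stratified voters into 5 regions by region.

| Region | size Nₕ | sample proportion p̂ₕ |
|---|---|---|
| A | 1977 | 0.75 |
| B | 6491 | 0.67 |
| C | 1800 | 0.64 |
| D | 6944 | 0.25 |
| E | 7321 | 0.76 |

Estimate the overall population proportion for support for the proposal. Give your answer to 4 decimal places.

N = 1977 + 6491 + 1800 + 6944 + 7321 = 24533.
Overall proportion = Σ (Nₕ/N)·p̂ₕ.
Σ Nₕp̂ₕ = 1482.75 + 4348.97 + 1152 + 1736 + 5563.96 = 14283.68.
14283.68 / 24533 = 0.582223... → 0.5822.

0.5822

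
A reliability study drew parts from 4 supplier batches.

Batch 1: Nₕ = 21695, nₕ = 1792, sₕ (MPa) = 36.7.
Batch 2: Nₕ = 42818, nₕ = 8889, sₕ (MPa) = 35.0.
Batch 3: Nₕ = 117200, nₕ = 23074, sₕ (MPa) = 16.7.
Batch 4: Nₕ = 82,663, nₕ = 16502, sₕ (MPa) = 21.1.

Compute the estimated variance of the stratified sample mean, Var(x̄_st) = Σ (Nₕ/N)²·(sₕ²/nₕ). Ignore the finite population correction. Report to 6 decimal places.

N = 264376. Term for each stratum: Wₕ²sₕ²/nₕ.
Var(x̄_st) = 0.005061385 + 0.003614863 + 0.002375315 + 0.002637586 = 0.013689149 → 0.013689.

0.013689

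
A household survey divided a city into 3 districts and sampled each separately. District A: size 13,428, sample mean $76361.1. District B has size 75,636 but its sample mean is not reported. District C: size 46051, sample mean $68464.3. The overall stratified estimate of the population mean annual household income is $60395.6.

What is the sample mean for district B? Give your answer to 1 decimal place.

N = 13428 + 75636 + 46051 = 135115.
Overall total = μ·N = 60395.6·135115 = 8160351494.
Subtract the known strata: 13428·76361.1 + 46051·68464.3 = 4178226330.1.
Remaining total for district B: 8160351494 − 4178226330.1 = 3982125163.9.
Divide by its size: 3982125163.9 / 75636 = 52648.543... → 52648.5.

52648.5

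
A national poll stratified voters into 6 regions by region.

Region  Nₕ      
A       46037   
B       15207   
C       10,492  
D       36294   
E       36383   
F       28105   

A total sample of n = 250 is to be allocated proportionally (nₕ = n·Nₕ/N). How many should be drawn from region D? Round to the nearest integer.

53

Share of region D = 36294/172518 = 0.21038.
Allocate 250 × 0.21038 = 52.595... → 53.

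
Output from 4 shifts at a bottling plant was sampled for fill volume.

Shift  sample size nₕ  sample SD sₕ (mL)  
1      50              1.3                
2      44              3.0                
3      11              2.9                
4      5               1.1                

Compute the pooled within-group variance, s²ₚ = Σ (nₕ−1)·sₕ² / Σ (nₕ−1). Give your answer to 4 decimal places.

5.2712

Degrees of freedom: 49 + 43 + 10 + 4 = 106.
Σ(nₕ−1)sₕ² = 49·1.69 + 43·9 + 10·8.41 + 4·1.21 = 558.75.
s²ₚ = 558.75 / 106 = 5.271226... → 5.2712.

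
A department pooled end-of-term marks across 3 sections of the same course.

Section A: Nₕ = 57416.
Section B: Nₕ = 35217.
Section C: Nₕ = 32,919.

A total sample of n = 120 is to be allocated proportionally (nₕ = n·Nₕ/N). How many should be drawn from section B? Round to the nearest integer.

34

Share of section B = 35217/125552 = 0.28050.
Allocate 120 × 0.28050 = 33.660... → 34.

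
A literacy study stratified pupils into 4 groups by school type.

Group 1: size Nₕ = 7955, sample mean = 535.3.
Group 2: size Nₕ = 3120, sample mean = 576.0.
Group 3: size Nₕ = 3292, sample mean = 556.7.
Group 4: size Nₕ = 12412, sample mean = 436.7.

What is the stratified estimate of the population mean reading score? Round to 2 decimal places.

496.97

N = 7955 + 3120 + 3292 + 12412 = 26779.
Overall mean = Σ (Nₕ/N)·x̄ₕ — weight by population share, not a simple average.
Σ Nₕx̄ₕ = 7955·535.3 + 3120·576.0 + 3292·556.7 + 12412·436.7 = 4258311.5 + 1797120 + 1832656.4 + 5420320.4 = 13308408.3.
Divide by N: 13308408.3 / 26779 = 496.9718... → 496.97.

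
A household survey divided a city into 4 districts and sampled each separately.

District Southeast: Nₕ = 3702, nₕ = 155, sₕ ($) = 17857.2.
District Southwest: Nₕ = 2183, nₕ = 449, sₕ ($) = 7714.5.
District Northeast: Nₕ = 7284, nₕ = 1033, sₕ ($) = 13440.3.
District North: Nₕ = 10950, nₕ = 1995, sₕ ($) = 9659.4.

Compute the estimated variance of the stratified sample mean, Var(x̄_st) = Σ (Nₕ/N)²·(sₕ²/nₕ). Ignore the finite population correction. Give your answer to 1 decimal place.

75142.1

N = 24119. Term for each stratum: Wₕ²sₕ²/nₕ.
Var(x̄_st) = 48467.3485 + 1085.8207 + 15949.1992 + 9639.7783 = 75142.1466 → 75142.1.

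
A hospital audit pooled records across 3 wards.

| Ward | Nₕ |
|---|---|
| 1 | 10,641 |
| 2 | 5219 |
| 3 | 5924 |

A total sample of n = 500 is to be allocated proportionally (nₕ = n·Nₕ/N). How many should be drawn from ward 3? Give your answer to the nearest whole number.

Share of ward 3 = 5924/21784 = 0.27194.
Allocate 500 × 0.27194 = 135.971... → 136.

136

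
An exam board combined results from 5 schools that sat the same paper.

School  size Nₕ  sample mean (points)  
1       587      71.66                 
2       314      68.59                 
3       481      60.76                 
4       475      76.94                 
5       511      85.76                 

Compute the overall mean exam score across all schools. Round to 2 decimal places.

x̄_st = (Σ Nₕx̄ₕ) / (Σ Nₕ) = (587·71.66 + 314·68.59 + 481·60.76 + 475·76.94 + 511·85.76) / 2368
= 173197.1 / 2368 = 73.1407... → 73.14.

73.14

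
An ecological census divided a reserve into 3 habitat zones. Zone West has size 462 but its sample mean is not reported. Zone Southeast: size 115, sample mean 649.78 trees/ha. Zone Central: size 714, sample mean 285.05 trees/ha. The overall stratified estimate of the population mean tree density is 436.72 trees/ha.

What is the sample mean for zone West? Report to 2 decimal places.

N = 462 + 115 + 714 = 1291.
Overall total = μ·N = 436.72·1291 = 563805.52.
Subtract the known strata: 115·649.78 + 714·285.05 = 278250.4.
Remaining total for zone West: 563805.52 − 278250.4 = 285555.12.
Divide by its size: 285555.12 / 462 = 618.0847... → 618.08.

618.08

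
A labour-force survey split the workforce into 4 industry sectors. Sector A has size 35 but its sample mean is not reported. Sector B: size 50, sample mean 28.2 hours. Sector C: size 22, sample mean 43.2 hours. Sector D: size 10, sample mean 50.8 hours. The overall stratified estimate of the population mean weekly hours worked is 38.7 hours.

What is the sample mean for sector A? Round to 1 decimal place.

Σ Nₕx̄ₕ = N·μ, so 35·x̄_A = 117·38.7 − (50·28.2 + 22·43.2 + 10·50.8).
= 4527.9 − 2868.4 = 1659.5.
x̄_A = 1659.5 / 35 = 47.414... → 47.4.

47.4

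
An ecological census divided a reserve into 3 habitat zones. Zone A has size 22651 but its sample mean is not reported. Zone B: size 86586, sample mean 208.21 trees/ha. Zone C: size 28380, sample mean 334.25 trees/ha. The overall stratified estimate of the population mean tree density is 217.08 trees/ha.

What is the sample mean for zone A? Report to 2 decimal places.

N = 22651 + 86586 + 28380 = 137617.
Overall total = μ·N = 217.08·137617 = 29873898.36.
Subtract the known strata: 86586·208.21 + 28380·334.25 = 27514086.06.
Remaining total for zone A: 29873898.36 − 27514086.06 = 2359812.3.
Divide by its size: 2359812.3 / 22651 = 104.1814... → 104.18.

104.18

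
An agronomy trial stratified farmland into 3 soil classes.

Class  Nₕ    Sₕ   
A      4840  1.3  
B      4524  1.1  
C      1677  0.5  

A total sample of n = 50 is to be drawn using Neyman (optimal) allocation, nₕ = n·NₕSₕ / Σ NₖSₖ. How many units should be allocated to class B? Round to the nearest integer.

21

A: NₕSₕ = 4840·1.3 = 6292
B: NₕSₕ = 4524·1.1 = 4976.4
C: NₕSₕ = 1677·0.5 = 838.5
Σ NₕSₕ = 12106.9.
n_B = 50·4976.4/12106.9 = 20.552... → 21.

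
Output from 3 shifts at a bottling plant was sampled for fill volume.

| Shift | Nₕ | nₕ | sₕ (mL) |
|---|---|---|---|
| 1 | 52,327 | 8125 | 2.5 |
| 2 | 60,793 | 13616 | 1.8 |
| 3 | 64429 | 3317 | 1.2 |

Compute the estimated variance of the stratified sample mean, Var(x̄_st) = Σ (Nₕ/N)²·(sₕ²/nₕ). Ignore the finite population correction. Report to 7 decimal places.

0.0001519

N = 177549; Wₕ = Nₕ/N.
shift 1: (52327/177549)²·2.5²/8125 = 0.0000668147
shift 2: (60793/177549)²·1.8²/13616 = 0.0000278976
shift 3: (64429/177549)²·1.2²/3317 = 0.0000571667
Sum = 0.0001518790 → 0.0001519.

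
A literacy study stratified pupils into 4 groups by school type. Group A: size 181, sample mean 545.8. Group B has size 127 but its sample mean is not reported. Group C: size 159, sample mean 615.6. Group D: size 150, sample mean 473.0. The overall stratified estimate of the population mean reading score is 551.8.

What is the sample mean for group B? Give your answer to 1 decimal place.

573.5

Σ Nₕx̄ₕ = N·μ, so 127·x̄_B = 617·551.8 − (181·545.8 + 159·615.6 + 150·473.0).
= 340460.6 − 267620.2 = 72840.4.
x̄_B = 72840.4 / 127 = 573.546... → 573.5.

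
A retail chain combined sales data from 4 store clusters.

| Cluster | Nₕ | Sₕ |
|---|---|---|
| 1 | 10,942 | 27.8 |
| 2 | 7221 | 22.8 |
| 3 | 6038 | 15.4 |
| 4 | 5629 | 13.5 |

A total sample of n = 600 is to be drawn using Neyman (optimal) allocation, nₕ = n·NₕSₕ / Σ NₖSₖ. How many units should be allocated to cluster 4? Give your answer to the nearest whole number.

71

1: NₕSₕ = 10942·27.8 = 304187.6
2: NₕSₕ = 7221·22.8 = 164638.8
3: NₕSₕ = 6038·15.4 = 92985.2
4: NₕSₕ = 5629·13.5 = 75991.5
Σ NₕSₕ = 637803.1.
n_4 = 600·75991.5/637803.1 = 71.487... → 71.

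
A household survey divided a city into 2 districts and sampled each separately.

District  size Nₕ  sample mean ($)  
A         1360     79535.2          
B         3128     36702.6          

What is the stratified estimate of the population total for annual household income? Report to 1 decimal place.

Estimate total by summing Nₕ·x̄ₕ over strata.
1360·79535.2 + 3128·36702.6 = 108167872 + 114805732.8 = 222973604.8.

222973604.8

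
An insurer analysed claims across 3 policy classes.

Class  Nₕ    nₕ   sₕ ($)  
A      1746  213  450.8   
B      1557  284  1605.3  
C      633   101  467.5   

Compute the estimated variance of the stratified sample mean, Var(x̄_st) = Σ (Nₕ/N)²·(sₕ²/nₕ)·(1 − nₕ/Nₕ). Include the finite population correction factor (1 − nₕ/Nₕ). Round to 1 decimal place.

1372.8

N = 3936. Term for each stratum: Wₕ²sₕ²/nₕ·(1−nₕ/Nₕ).
Var(x̄_st) = 164.8407 + 1160.9163 + 47.0378 = 1372.7948 → 1372.8.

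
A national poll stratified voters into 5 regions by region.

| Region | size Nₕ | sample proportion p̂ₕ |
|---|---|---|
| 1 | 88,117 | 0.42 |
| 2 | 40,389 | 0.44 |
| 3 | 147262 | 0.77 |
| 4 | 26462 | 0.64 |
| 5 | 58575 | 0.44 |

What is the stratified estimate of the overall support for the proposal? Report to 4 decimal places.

N = 88117 + 40389 + 147262 + 26462 + 58575 = 360805.
Overall proportion = Σ (Nₕ/N)·p̂ₕ.
Σ Nₕp̂ₕ = 37009.14 + 17771.16 + 113391.74 + 16935.68 + 25773 = 210880.72.
210880.72 / 360805 = 0.584473... → 0.5845.

0.5845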